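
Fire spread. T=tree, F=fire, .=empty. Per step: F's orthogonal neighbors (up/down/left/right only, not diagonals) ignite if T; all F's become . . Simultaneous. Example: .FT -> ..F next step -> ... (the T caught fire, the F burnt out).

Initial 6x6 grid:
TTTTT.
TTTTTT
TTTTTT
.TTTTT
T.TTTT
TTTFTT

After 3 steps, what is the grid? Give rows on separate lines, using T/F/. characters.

Step 1: 3 trees catch fire, 1 burn out
  TTTTT.
  TTTTTT
  TTTTTT
  .TTTTT
  T.TFTT
  TTF.FT
Step 2: 5 trees catch fire, 3 burn out
  TTTTT.
  TTTTTT
  TTTTTT
  .TTFTT
  T.F.FT
  TF...F
Step 3: 5 trees catch fire, 5 burn out
  TTTTT.
  TTTTTT
  TTTFTT
  .TF.FT
  T....F
  F.....

TTTTT.
TTTTTT
TTTFTT
.TF.FT
T....F
F.....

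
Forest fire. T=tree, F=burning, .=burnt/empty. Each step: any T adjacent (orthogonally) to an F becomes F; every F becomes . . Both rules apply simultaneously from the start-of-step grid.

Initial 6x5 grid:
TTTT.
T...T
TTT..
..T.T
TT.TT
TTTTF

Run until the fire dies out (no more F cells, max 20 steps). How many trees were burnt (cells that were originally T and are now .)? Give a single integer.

Answer: 9

Derivation:
Step 1: +2 fires, +1 burnt (F count now 2)
Step 2: +3 fires, +2 burnt (F count now 3)
Step 3: +1 fires, +3 burnt (F count now 1)
Step 4: +2 fires, +1 burnt (F count now 2)
Step 5: +1 fires, +2 burnt (F count now 1)
Step 6: +0 fires, +1 burnt (F count now 0)
Fire out after step 6
Initially T: 19, now '.': 20
Total burnt (originally-T cells now '.'): 9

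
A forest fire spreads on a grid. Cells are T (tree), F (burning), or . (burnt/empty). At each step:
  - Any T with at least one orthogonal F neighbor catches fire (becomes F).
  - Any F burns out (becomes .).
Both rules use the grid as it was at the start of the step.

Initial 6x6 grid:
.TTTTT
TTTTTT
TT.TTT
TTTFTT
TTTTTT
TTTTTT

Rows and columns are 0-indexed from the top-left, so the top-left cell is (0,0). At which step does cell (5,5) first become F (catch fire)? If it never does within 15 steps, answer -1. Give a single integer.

Step 1: cell (5,5)='T' (+4 fires, +1 burnt)
Step 2: cell (5,5)='T' (+7 fires, +4 burnt)
Step 3: cell (5,5)='T' (+10 fires, +7 burnt)
Step 4: cell (5,5)='F' (+8 fires, +10 burnt)
  -> target ignites at step 4
Step 5: cell (5,5)='.' (+4 fires, +8 burnt)
Step 6: cell (5,5)='.' (+0 fires, +4 burnt)
  fire out at step 6

4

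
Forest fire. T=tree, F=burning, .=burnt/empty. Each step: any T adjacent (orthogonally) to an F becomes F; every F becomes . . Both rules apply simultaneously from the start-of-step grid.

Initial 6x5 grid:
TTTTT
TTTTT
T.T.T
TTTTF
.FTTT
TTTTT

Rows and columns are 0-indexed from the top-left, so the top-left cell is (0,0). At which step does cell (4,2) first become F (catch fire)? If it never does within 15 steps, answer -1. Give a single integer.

Step 1: cell (4,2)='F' (+6 fires, +2 burnt)
  -> target ignites at step 1
Step 2: cell (4,2)='.' (+7 fires, +6 burnt)
Step 3: cell (4,2)='.' (+5 fires, +7 burnt)
Step 4: cell (4,2)='.' (+3 fires, +5 burnt)
Step 5: cell (4,2)='.' (+3 fires, +3 burnt)
Step 6: cell (4,2)='.' (+1 fires, +3 burnt)
Step 7: cell (4,2)='.' (+0 fires, +1 burnt)
  fire out at step 7

1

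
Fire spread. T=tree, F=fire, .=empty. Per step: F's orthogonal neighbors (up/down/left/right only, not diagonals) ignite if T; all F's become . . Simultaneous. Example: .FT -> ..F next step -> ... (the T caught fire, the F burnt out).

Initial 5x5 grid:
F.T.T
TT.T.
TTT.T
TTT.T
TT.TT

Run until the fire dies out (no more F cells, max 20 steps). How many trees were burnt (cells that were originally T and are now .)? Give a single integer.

Step 1: +1 fires, +1 burnt (F count now 1)
Step 2: +2 fires, +1 burnt (F count now 2)
Step 3: +2 fires, +2 burnt (F count now 2)
Step 4: +3 fires, +2 burnt (F count now 3)
Step 5: +2 fires, +3 burnt (F count now 2)
Step 6: +0 fires, +2 burnt (F count now 0)
Fire out after step 6
Initially T: 17, now '.': 18
Total burnt (originally-T cells now '.'): 10

Answer: 10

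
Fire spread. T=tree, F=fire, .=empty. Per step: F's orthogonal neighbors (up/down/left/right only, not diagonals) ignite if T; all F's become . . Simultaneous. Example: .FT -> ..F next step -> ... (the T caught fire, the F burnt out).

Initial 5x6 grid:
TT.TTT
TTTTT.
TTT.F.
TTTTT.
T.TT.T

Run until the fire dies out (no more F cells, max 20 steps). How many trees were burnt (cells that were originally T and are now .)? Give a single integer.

Step 1: +2 fires, +1 burnt (F count now 2)
Step 2: +3 fires, +2 burnt (F count now 3)
Step 3: +5 fires, +3 burnt (F count now 5)
Step 4: +4 fires, +5 burnt (F count now 4)
Step 5: +4 fires, +4 burnt (F count now 4)
Step 6: +3 fires, +4 burnt (F count now 3)
Step 7: +0 fires, +3 burnt (F count now 0)
Fire out after step 7
Initially T: 22, now '.': 29
Total burnt (originally-T cells now '.'): 21

Answer: 21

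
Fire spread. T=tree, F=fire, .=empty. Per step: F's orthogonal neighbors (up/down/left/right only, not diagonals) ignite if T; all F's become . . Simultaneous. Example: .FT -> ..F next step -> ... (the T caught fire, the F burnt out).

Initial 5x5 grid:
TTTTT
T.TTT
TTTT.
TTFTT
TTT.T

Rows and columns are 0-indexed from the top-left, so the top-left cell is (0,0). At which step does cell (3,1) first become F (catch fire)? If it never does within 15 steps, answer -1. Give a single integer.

Step 1: cell (3,1)='F' (+4 fires, +1 burnt)
  -> target ignites at step 1
Step 2: cell (3,1)='.' (+6 fires, +4 burnt)
Step 3: cell (3,1)='.' (+5 fires, +6 burnt)
Step 4: cell (3,1)='.' (+4 fires, +5 burnt)
Step 5: cell (3,1)='.' (+2 fires, +4 burnt)
Step 6: cell (3,1)='.' (+0 fires, +2 burnt)
  fire out at step 6

1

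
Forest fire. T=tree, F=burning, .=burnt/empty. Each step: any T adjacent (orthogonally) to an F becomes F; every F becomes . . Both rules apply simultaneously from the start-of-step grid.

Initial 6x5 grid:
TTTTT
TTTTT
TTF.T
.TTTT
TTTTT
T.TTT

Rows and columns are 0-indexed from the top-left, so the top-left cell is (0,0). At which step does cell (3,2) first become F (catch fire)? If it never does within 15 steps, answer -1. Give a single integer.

Step 1: cell (3,2)='F' (+3 fires, +1 burnt)
  -> target ignites at step 1
Step 2: cell (3,2)='.' (+7 fires, +3 burnt)
Step 3: cell (3,2)='.' (+8 fires, +7 burnt)
Step 4: cell (3,2)='.' (+6 fires, +8 burnt)
Step 5: cell (3,2)='.' (+2 fires, +6 burnt)
Step 6: cell (3,2)='.' (+0 fires, +2 burnt)
  fire out at step 6

1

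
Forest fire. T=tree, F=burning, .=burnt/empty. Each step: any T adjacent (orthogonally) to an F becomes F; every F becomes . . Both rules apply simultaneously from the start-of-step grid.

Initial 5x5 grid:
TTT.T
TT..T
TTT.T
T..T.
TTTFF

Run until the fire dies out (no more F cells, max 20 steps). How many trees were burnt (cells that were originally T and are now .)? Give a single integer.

Answer: 13

Derivation:
Step 1: +2 fires, +2 burnt (F count now 2)
Step 2: +1 fires, +2 burnt (F count now 1)
Step 3: +1 fires, +1 burnt (F count now 1)
Step 4: +1 fires, +1 burnt (F count now 1)
Step 5: +1 fires, +1 burnt (F count now 1)
Step 6: +2 fires, +1 burnt (F count now 2)
Step 7: +3 fires, +2 burnt (F count now 3)
Step 8: +1 fires, +3 burnt (F count now 1)
Step 9: +1 fires, +1 burnt (F count now 1)
Step 10: +0 fires, +1 burnt (F count now 0)
Fire out after step 10
Initially T: 16, now '.': 22
Total burnt (originally-T cells now '.'): 13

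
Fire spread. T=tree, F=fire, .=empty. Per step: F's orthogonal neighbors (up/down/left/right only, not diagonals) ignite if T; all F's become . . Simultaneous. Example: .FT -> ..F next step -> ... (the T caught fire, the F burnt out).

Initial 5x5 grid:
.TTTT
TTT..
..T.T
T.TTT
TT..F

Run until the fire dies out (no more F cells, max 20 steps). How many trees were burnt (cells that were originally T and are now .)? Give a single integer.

Step 1: +1 fires, +1 burnt (F count now 1)
Step 2: +2 fires, +1 burnt (F count now 2)
Step 3: +1 fires, +2 burnt (F count now 1)
Step 4: +1 fires, +1 burnt (F count now 1)
Step 5: +1 fires, +1 burnt (F count now 1)
Step 6: +2 fires, +1 burnt (F count now 2)
Step 7: +3 fires, +2 burnt (F count now 3)
Step 8: +1 fires, +3 burnt (F count now 1)
Step 9: +0 fires, +1 burnt (F count now 0)
Fire out after step 9
Initially T: 15, now '.': 22
Total burnt (originally-T cells now '.'): 12

Answer: 12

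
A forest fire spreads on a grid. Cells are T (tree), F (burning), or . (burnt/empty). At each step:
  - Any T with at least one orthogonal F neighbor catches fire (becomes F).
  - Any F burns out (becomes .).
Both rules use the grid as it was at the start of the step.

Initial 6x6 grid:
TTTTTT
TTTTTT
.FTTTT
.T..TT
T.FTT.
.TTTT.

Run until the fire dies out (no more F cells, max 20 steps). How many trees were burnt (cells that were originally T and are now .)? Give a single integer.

Answer: 25

Derivation:
Step 1: +5 fires, +2 burnt (F count now 5)
Step 2: +7 fires, +5 burnt (F count now 7)
Step 3: +6 fires, +7 burnt (F count now 6)
Step 4: +4 fires, +6 burnt (F count now 4)
Step 5: +2 fires, +4 burnt (F count now 2)
Step 6: +1 fires, +2 burnt (F count now 1)
Step 7: +0 fires, +1 burnt (F count now 0)
Fire out after step 7
Initially T: 26, now '.': 35
Total burnt (originally-T cells now '.'): 25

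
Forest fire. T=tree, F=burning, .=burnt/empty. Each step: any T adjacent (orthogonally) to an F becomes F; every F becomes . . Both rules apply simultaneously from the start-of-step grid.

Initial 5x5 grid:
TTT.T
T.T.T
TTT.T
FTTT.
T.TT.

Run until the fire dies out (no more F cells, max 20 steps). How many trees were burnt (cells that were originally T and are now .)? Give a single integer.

Answer: 14

Derivation:
Step 1: +3 fires, +1 burnt (F count now 3)
Step 2: +3 fires, +3 burnt (F count now 3)
Step 3: +4 fires, +3 burnt (F count now 4)
Step 4: +3 fires, +4 burnt (F count now 3)
Step 5: +1 fires, +3 burnt (F count now 1)
Step 6: +0 fires, +1 burnt (F count now 0)
Fire out after step 6
Initially T: 17, now '.': 22
Total burnt (originally-T cells now '.'): 14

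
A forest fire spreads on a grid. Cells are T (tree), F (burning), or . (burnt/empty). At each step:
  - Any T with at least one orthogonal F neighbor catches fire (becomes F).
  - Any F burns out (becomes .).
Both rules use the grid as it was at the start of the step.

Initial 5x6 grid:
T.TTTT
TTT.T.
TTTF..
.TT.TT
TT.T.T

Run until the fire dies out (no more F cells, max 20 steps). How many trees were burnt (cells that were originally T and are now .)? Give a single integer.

Answer: 16

Derivation:
Step 1: +1 fires, +1 burnt (F count now 1)
Step 2: +3 fires, +1 burnt (F count now 3)
Step 3: +4 fires, +3 burnt (F count now 4)
Step 4: +3 fires, +4 burnt (F count now 3)
Step 5: +3 fires, +3 burnt (F count now 3)
Step 6: +2 fires, +3 burnt (F count now 2)
Step 7: +0 fires, +2 burnt (F count now 0)
Fire out after step 7
Initially T: 20, now '.': 26
Total burnt (originally-T cells now '.'): 16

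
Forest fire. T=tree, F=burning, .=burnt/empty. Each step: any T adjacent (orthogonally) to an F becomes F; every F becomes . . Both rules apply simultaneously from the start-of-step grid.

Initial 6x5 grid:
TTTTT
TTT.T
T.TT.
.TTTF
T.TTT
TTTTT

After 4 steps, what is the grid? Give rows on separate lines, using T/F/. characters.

Step 1: 2 trees catch fire, 1 burn out
  TTTTT
  TTT.T
  T.TT.
  .TTF.
  T.TTF
  TTTTT
Step 2: 4 trees catch fire, 2 burn out
  TTTTT
  TTT.T
  T.TF.
  .TF..
  T.TF.
  TTTTF
Step 3: 4 trees catch fire, 4 burn out
  TTTTT
  TTT.T
  T.F..
  .F...
  T.F..
  TTTF.
Step 4: 2 trees catch fire, 4 burn out
  TTTTT
  TTF.T
  T....
  .....
  T....
  TTF..

TTTTT
TTF.T
T....
.....
T....
TTF..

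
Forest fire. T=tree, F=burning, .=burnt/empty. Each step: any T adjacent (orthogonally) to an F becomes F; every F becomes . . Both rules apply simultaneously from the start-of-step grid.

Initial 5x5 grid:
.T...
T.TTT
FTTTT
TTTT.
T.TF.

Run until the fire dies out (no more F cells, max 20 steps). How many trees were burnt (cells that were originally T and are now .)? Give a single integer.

Answer: 14

Derivation:
Step 1: +5 fires, +2 burnt (F count now 5)
Step 2: +5 fires, +5 burnt (F count now 5)
Step 3: +3 fires, +5 burnt (F count now 3)
Step 4: +1 fires, +3 burnt (F count now 1)
Step 5: +0 fires, +1 burnt (F count now 0)
Fire out after step 5
Initially T: 15, now '.': 24
Total burnt (originally-T cells now '.'): 14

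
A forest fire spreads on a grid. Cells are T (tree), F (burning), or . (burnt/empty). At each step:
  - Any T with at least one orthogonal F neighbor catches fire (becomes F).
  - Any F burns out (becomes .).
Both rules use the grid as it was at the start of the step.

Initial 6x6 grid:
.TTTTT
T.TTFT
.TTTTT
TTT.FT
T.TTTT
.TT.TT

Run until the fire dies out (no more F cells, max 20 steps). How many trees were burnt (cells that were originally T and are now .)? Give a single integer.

Answer: 26

Derivation:
Step 1: +6 fires, +2 burnt (F count now 6)
Step 2: +8 fires, +6 burnt (F count now 8)
Step 3: +4 fires, +8 burnt (F count now 4)
Step 4: +4 fires, +4 burnt (F count now 4)
Step 5: +2 fires, +4 burnt (F count now 2)
Step 6: +1 fires, +2 burnt (F count now 1)
Step 7: +1 fires, +1 burnt (F count now 1)
Step 8: +0 fires, +1 burnt (F count now 0)
Fire out after step 8
Initially T: 27, now '.': 35
Total burnt (originally-T cells now '.'): 26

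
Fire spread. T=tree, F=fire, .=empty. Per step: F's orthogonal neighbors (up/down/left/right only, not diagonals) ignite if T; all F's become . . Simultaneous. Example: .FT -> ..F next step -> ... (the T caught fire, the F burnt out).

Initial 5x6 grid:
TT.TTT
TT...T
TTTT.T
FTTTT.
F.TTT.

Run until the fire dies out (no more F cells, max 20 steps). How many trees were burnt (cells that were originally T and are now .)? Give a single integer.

Step 1: +2 fires, +2 burnt (F count now 2)
Step 2: +3 fires, +2 burnt (F count now 3)
Step 3: +5 fires, +3 burnt (F count now 5)
Step 4: +4 fires, +5 burnt (F count now 4)
Step 5: +1 fires, +4 burnt (F count now 1)
Step 6: +0 fires, +1 burnt (F count now 0)
Fire out after step 6
Initially T: 20, now '.': 25
Total burnt (originally-T cells now '.'): 15

Answer: 15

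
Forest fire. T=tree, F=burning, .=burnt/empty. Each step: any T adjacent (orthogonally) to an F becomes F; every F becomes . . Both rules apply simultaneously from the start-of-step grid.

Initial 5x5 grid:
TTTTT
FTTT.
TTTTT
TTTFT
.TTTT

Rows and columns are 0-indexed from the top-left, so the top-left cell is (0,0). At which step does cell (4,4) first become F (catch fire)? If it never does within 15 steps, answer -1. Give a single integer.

Step 1: cell (4,4)='T' (+7 fires, +2 burnt)
Step 2: cell (4,4)='F' (+10 fires, +7 burnt)
  -> target ignites at step 2
Step 3: cell (4,4)='.' (+3 fires, +10 burnt)
Step 4: cell (4,4)='.' (+1 fires, +3 burnt)
Step 5: cell (4,4)='.' (+0 fires, +1 burnt)
  fire out at step 5

2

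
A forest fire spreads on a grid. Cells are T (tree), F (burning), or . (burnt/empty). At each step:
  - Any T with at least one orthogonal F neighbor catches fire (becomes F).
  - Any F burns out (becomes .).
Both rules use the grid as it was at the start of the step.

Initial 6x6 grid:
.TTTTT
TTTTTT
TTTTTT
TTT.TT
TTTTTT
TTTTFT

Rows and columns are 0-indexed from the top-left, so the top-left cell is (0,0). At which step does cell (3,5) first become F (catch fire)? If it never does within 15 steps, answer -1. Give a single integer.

Step 1: cell (3,5)='T' (+3 fires, +1 burnt)
Step 2: cell (3,5)='T' (+4 fires, +3 burnt)
Step 3: cell (3,5)='F' (+4 fires, +4 burnt)
  -> target ignites at step 3
Step 4: cell (3,5)='.' (+6 fires, +4 burnt)
Step 5: cell (3,5)='.' (+6 fires, +6 burnt)
Step 6: cell (3,5)='.' (+5 fires, +6 burnt)
Step 7: cell (3,5)='.' (+3 fires, +5 burnt)
Step 8: cell (3,5)='.' (+2 fires, +3 burnt)
Step 9: cell (3,5)='.' (+0 fires, +2 burnt)
  fire out at step 9

3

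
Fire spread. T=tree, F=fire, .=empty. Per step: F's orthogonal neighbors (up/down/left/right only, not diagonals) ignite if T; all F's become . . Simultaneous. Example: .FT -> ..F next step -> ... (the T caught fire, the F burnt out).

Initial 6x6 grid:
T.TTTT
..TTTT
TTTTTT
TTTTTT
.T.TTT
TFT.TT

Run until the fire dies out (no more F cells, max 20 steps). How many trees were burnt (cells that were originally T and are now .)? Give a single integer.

Step 1: +3 fires, +1 burnt (F count now 3)
Step 2: +1 fires, +3 burnt (F count now 1)
Step 3: +3 fires, +1 burnt (F count now 3)
Step 4: +3 fires, +3 burnt (F count now 3)
Step 5: +4 fires, +3 burnt (F count now 4)
Step 6: +5 fires, +4 burnt (F count now 5)
Step 7: +5 fires, +5 burnt (F count now 5)
Step 8: +3 fires, +5 burnt (F count now 3)
Step 9: +1 fires, +3 burnt (F count now 1)
Step 10: +0 fires, +1 burnt (F count now 0)
Fire out after step 10
Initially T: 29, now '.': 35
Total burnt (originally-T cells now '.'): 28

Answer: 28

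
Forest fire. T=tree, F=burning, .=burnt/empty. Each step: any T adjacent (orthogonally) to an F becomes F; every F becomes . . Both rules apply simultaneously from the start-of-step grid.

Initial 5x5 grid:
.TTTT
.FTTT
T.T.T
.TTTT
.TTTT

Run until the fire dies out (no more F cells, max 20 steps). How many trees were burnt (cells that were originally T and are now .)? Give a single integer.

Answer: 17

Derivation:
Step 1: +2 fires, +1 burnt (F count now 2)
Step 2: +3 fires, +2 burnt (F count now 3)
Step 3: +3 fires, +3 burnt (F count now 3)
Step 4: +5 fires, +3 burnt (F count now 5)
Step 5: +3 fires, +5 burnt (F count now 3)
Step 6: +1 fires, +3 burnt (F count now 1)
Step 7: +0 fires, +1 burnt (F count now 0)
Fire out after step 7
Initially T: 18, now '.': 24
Total burnt (originally-T cells now '.'): 17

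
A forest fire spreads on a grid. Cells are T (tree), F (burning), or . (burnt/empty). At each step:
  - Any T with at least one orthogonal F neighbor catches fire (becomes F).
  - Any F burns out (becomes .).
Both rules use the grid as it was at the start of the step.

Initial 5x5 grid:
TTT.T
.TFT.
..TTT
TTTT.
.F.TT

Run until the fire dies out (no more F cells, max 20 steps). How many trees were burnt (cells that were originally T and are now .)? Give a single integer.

Step 1: +5 fires, +2 burnt (F count now 5)
Step 2: +4 fires, +5 burnt (F count now 4)
Step 3: +3 fires, +4 burnt (F count now 3)
Step 4: +1 fires, +3 burnt (F count now 1)
Step 5: +1 fires, +1 burnt (F count now 1)
Step 6: +0 fires, +1 burnt (F count now 0)
Fire out after step 6
Initially T: 15, now '.': 24
Total burnt (originally-T cells now '.'): 14

Answer: 14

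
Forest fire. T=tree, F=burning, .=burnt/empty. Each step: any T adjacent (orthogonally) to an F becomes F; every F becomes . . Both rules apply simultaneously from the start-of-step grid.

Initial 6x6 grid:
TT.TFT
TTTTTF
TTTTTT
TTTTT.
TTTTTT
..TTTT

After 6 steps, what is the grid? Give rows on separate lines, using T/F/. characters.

Step 1: 4 trees catch fire, 2 burn out
  TT.F.F
  TTTTF.
  TTTTTF
  TTTTT.
  TTTTTT
  ..TTTT
Step 2: 2 trees catch fire, 4 burn out
  TT....
  TTTF..
  TTTTF.
  TTTTT.
  TTTTTT
  ..TTTT
Step 3: 3 trees catch fire, 2 burn out
  TT....
  TTF...
  TTTF..
  TTTTF.
  TTTTTT
  ..TTTT
Step 4: 4 trees catch fire, 3 burn out
  TT....
  TF....
  TTF...
  TTTF..
  TTTTFT
  ..TTTT
Step 5: 7 trees catch fire, 4 burn out
  TF....
  F.....
  TF....
  TTF...
  TTTF.F
  ..TTFT
Step 6: 6 trees catch fire, 7 burn out
  F.....
  ......
  F.....
  TF....
  TTF...
  ..TF.F

F.....
......
F.....
TF....
TTF...
..TF.F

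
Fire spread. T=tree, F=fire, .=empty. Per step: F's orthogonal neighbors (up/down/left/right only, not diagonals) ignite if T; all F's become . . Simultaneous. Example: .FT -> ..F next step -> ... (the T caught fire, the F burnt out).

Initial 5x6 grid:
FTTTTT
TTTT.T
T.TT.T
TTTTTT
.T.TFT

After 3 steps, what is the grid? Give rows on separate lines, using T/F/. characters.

Step 1: 5 trees catch fire, 2 burn out
  .FTTTT
  FTTT.T
  T.TT.T
  TTTTFT
  .T.F.F
Step 2: 5 trees catch fire, 5 burn out
  ..FTTT
  .FTT.T
  F.TT.T
  TTTF.F
  .T....
Step 3: 6 trees catch fire, 5 burn out
  ...FTT
  ..FT.T
  ..TF.F
  FTF...
  .T....

...FTT
..FT.T
..TF.F
FTF...
.T....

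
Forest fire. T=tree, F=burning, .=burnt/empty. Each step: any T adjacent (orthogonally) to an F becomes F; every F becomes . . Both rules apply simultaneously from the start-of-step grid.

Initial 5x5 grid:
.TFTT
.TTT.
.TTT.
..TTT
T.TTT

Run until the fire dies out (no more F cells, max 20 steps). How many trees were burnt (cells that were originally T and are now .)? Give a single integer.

Step 1: +3 fires, +1 burnt (F count now 3)
Step 2: +4 fires, +3 burnt (F count now 4)
Step 3: +3 fires, +4 burnt (F count now 3)
Step 4: +2 fires, +3 burnt (F count now 2)
Step 5: +2 fires, +2 burnt (F count now 2)
Step 6: +1 fires, +2 burnt (F count now 1)
Step 7: +0 fires, +1 burnt (F count now 0)
Fire out after step 7
Initially T: 16, now '.': 24
Total burnt (originally-T cells now '.'): 15

Answer: 15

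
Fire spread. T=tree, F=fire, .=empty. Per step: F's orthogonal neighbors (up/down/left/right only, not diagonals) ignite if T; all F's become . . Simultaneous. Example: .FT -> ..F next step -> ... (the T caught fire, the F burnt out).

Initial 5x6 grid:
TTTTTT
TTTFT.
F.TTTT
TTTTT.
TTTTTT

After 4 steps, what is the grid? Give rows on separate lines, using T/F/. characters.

Step 1: 6 trees catch fire, 2 burn out
  TTTFTT
  FTF.F.
  ..TFTT
  FTTTT.
  TTTTTT
Step 2: 9 trees catch fire, 6 burn out
  FTF.FT
  .F....
  ..F.FT
  .FTFT.
  FTTTTT
Step 3: 7 trees catch fire, 9 burn out
  .F...F
  ......
  .....F
  ..F.F.
  .FTFTT
Step 4: 2 trees catch fire, 7 burn out
  ......
  ......
  ......
  ......
  ..F.FT

......
......
......
......
..F.FT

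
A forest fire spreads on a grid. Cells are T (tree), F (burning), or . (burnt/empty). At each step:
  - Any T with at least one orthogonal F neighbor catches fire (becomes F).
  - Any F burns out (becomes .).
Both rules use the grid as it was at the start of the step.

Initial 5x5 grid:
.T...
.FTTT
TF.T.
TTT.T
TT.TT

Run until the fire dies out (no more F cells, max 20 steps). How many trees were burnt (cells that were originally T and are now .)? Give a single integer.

Step 1: +4 fires, +2 burnt (F count now 4)
Step 2: +4 fires, +4 burnt (F count now 4)
Step 3: +3 fires, +4 burnt (F count now 3)
Step 4: +0 fires, +3 burnt (F count now 0)
Fire out after step 4
Initially T: 14, now '.': 22
Total burnt (originally-T cells now '.'): 11

Answer: 11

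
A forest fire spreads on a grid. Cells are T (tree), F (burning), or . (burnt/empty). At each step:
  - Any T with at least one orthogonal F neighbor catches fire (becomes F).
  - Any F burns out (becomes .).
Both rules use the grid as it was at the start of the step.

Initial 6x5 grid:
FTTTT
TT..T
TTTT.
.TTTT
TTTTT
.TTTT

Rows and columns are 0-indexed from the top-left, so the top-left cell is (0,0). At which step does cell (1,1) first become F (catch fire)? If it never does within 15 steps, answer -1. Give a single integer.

Step 1: cell (1,1)='T' (+2 fires, +1 burnt)
Step 2: cell (1,1)='F' (+3 fires, +2 burnt)
  -> target ignites at step 2
Step 3: cell (1,1)='.' (+2 fires, +3 burnt)
Step 4: cell (1,1)='.' (+3 fires, +2 burnt)
Step 5: cell (1,1)='.' (+4 fires, +3 burnt)
Step 6: cell (1,1)='.' (+4 fires, +4 burnt)
Step 7: cell (1,1)='.' (+3 fires, +4 burnt)
Step 8: cell (1,1)='.' (+2 fires, +3 burnt)
Step 9: cell (1,1)='.' (+1 fires, +2 burnt)
Step 10: cell (1,1)='.' (+0 fires, +1 burnt)
  fire out at step 10

2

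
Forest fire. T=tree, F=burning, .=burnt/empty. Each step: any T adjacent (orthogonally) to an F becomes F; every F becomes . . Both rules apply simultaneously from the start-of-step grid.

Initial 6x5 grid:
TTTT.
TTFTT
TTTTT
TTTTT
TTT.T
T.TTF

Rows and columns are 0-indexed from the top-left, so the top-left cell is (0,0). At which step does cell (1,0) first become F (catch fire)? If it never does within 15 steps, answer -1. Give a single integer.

Step 1: cell (1,0)='T' (+6 fires, +2 burnt)
Step 2: cell (1,0)='F' (+9 fires, +6 burnt)
  -> target ignites at step 2
Step 3: cell (1,0)='.' (+6 fires, +9 burnt)
Step 4: cell (1,0)='.' (+2 fires, +6 burnt)
Step 5: cell (1,0)='.' (+1 fires, +2 burnt)
Step 6: cell (1,0)='.' (+1 fires, +1 burnt)
Step 7: cell (1,0)='.' (+0 fires, +1 burnt)
  fire out at step 7

2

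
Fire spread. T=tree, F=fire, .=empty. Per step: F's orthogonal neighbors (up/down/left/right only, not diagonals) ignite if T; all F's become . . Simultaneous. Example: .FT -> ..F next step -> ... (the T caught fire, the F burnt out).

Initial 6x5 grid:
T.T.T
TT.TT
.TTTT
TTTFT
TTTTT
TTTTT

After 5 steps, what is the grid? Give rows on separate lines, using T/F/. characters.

Step 1: 4 trees catch fire, 1 burn out
  T.T.T
  TT.TT
  .TTFT
  TTF.F
  TTTFT
  TTTTT
Step 2: 7 trees catch fire, 4 burn out
  T.T.T
  TT.FT
  .TF.F
  TF...
  TTF.F
  TTTFT
Step 3: 6 trees catch fire, 7 burn out
  T.T.T
  TT..F
  .F...
  F....
  TF...
  TTF.F
Step 4: 4 trees catch fire, 6 burn out
  T.T.F
  TF...
  .....
  .....
  F....
  TF...
Step 5: 2 trees catch fire, 4 burn out
  T.T..
  F....
  .....
  .....
  .....
  F....

T.T..
F....
.....
.....
.....
F....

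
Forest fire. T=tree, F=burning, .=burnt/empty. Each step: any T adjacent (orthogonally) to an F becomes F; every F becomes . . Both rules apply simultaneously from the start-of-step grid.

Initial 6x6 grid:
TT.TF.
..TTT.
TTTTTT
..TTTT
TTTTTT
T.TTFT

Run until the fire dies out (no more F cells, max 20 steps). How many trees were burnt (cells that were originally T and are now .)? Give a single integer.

Answer: 24

Derivation:
Step 1: +5 fires, +2 burnt (F count now 5)
Step 2: +6 fires, +5 burnt (F count now 6)
Step 3: +6 fires, +6 burnt (F count now 6)
Step 4: +3 fires, +6 burnt (F count now 3)
Step 5: +2 fires, +3 burnt (F count now 2)
Step 6: +2 fires, +2 burnt (F count now 2)
Step 7: +0 fires, +2 burnt (F count now 0)
Fire out after step 7
Initially T: 26, now '.': 34
Total burnt (originally-T cells now '.'): 24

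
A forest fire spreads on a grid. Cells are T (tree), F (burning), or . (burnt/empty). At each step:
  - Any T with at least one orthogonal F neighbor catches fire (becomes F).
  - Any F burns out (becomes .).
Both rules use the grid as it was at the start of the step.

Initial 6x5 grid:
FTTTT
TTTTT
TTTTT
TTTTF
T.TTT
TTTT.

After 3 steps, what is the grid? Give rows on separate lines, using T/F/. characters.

Step 1: 5 trees catch fire, 2 burn out
  .FTTT
  FTTTT
  TTTTF
  TTTF.
  T.TTF
  TTTT.
Step 2: 7 trees catch fire, 5 burn out
  ..FTT
  .FTTF
  FTTF.
  TTF..
  T.TF.
  TTTT.
Step 3: 10 trees catch fire, 7 burn out
  ...FF
  ..FF.
  .FF..
  FF...
  T.F..
  TTTF.

...FF
..FF.
.FF..
FF...
T.F..
TTTF.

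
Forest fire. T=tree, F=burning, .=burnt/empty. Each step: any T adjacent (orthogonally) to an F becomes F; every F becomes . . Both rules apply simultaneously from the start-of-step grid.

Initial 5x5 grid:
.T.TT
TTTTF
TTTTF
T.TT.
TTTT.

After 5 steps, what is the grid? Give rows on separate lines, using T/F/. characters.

Step 1: 3 trees catch fire, 2 burn out
  .T.TF
  TTTF.
  TTTF.
  T.TT.
  TTTT.
Step 2: 4 trees catch fire, 3 burn out
  .T.F.
  TTF..
  TTF..
  T.TF.
  TTTT.
Step 3: 4 trees catch fire, 4 burn out
  .T...
  TF...
  TF...
  T.F..
  TTTF.
Step 4: 4 trees catch fire, 4 burn out
  .F...
  F....
  F....
  T....
  TTF..
Step 5: 2 trees catch fire, 4 burn out
  .....
  .....
  .....
  F....
  TF...

.....
.....
.....
F....
TF...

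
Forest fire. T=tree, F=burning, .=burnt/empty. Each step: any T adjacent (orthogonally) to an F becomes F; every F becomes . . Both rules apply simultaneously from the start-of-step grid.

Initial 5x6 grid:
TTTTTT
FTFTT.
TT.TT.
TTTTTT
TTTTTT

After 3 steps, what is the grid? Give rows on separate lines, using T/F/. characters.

Step 1: 5 trees catch fire, 2 burn out
  FTFTTT
  .F.FT.
  FT.TT.
  TTTTTT
  TTTTTT
Step 2: 6 trees catch fire, 5 burn out
  .F.FTT
  ....F.
  .F.FT.
  FTTTTT
  TTTTTT
Step 3: 5 trees catch fire, 6 burn out
  ....FT
  ......
  ....F.
  .FTFTT
  FTTTTT

....FT
......
....F.
.FTFTT
FTTTTT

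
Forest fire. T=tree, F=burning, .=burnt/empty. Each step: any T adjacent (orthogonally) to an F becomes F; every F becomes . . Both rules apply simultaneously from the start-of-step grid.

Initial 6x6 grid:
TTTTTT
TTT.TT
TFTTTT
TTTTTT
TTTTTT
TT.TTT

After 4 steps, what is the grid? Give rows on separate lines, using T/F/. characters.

Step 1: 4 trees catch fire, 1 burn out
  TTTTTT
  TFT.TT
  F.FTTT
  TFTTTT
  TTTTTT
  TT.TTT
Step 2: 7 trees catch fire, 4 burn out
  TFTTTT
  F.F.TT
  ...FTT
  F.FTTT
  TFTTTT
  TT.TTT
Step 3: 7 trees catch fire, 7 burn out
  F.FTTT
  ....TT
  ....FT
  ...FTT
  F.FTTT
  TF.TTT
Step 4: 6 trees catch fire, 7 burn out
  ...FTT
  ....FT
  .....F
  ....FT
  ...FTT
  F..TTT

...FTT
....FT
.....F
....FT
...FTT
F..TTT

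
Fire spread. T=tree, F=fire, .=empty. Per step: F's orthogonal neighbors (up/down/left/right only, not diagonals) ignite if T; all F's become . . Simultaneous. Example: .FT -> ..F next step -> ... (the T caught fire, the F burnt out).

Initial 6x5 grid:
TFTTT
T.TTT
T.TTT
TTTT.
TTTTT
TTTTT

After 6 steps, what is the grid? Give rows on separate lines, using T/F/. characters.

Step 1: 2 trees catch fire, 1 burn out
  F.FTT
  T.TTT
  T.TTT
  TTTT.
  TTTTT
  TTTTT
Step 2: 3 trees catch fire, 2 burn out
  ...FT
  F.FTT
  T.TTT
  TTTT.
  TTTTT
  TTTTT
Step 3: 4 trees catch fire, 3 burn out
  ....F
  ...FT
  F.FTT
  TTTT.
  TTTTT
  TTTTT
Step 4: 4 trees catch fire, 4 burn out
  .....
  ....F
  ...FT
  FTFT.
  TTTTT
  TTTTT
Step 5: 5 trees catch fire, 4 burn out
  .....
  .....
  ....F
  .F.F.
  FTFTT
  TTTTT
Step 6: 4 trees catch fire, 5 burn out
  .....
  .....
  .....
  .....
  .F.FT
  FTFTT

.....
.....
.....
.....
.F.FT
FTFTT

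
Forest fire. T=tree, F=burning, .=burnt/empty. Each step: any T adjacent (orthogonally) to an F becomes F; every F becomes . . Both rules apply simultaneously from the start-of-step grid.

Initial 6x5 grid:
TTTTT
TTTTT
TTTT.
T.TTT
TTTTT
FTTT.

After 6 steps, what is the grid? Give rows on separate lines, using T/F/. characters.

Step 1: 2 trees catch fire, 1 burn out
  TTTTT
  TTTTT
  TTTT.
  T.TTT
  FTTTT
  .FTT.
Step 2: 3 trees catch fire, 2 burn out
  TTTTT
  TTTTT
  TTTT.
  F.TTT
  .FTTT
  ..FT.
Step 3: 3 trees catch fire, 3 burn out
  TTTTT
  TTTTT
  FTTT.
  ..TTT
  ..FTT
  ...F.
Step 4: 4 trees catch fire, 3 burn out
  TTTTT
  FTTTT
  .FTT.
  ..FTT
  ...FT
  .....
Step 5: 5 trees catch fire, 4 burn out
  FTTTT
  .FTTT
  ..FT.
  ...FT
  ....F
  .....
Step 6: 4 trees catch fire, 5 burn out
  .FTTT
  ..FTT
  ...F.
  ....F
  .....
  .....

.FTTT
..FTT
...F.
....F
.....
.....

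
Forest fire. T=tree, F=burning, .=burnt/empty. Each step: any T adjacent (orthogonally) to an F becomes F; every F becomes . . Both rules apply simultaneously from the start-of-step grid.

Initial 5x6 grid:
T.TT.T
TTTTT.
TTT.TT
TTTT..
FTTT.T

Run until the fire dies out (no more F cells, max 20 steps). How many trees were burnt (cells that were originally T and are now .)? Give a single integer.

Answer: 20

Derivation:
Step 1: +2 fires, +1 burnt (F count now 2)
Step 2: +3 fires, +2 burnt (F count now 3)
Step 3: +4 fires, +3 burnt (F count now 4)
Step 4: +4 fires, +4 burnt (F count now 4)
Step 5: +1 fires, +4 burnt (F count now 1)
Step 6: +2 fires, +1 burnt (F count now 2)
Step 7: +2 fires, +2 burnt (F count now 2)
Step 8: +1 fires, +2 burnt (F count now 1)
Step 9: +1 fires, +1 burnt (F count now 1)
Step 10: +0 fires, +1 burnt (F count now 0)
Fire out after step 10
Initially T: 22, now '.': 28
Total burnt (originally-T cells now '.'): 20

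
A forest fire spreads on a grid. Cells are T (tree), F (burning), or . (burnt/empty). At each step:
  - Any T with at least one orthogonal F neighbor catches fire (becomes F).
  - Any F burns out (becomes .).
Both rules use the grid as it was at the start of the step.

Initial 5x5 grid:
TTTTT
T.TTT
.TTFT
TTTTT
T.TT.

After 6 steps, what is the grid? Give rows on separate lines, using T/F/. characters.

Step 1: 4 trees catch fire, 1 burn out
  TTTTT
  T.TFT
  .TF.F
  TTTFT
  T.TT.
Step 2: 7 trees catch fire, 4 burn out
  TTTFT
  T.F.F
  .F...
  TTF.F
  T.TF.
Step 3: 4 trees catch fire, 7 burn out
  TTF.F
  T....
  .....
  TF...
  T.F..
Step 4: 2 trees catch fire, 4 burn out
  TF...
  T....
  .....
  F....
  T....
Step 5: 2 trees catch fire, 2 burn out
  F....
  T....
  .....
  .....
  F....
Step 6: 1 trees catch fire, 2 burn out
  .....
  F....
  .....
  .....
  .....

.....
F....
.....
.....
.....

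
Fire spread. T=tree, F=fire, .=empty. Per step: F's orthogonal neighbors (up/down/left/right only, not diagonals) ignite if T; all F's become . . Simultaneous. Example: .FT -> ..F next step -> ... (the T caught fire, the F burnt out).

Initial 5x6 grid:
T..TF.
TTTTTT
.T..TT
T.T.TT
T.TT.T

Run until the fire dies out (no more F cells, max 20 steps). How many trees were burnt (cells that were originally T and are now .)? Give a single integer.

Step 1: +2 fires, +1 burnt (F count now 2)
Step 2: +3 fires, +2 burnt (F count now 3)
Step 3: +3 fires, +3 burnt (F count now 3)
Step 4: +2 fires, +3 burnt (F count now 2)
Step 5: +3 fires, +2 burnt (F count now 3)
Step 6: +1 fires, +3 burnt (F count now 1)
Step 7: +0 fires, +1 burnt (F count now 0)
Fire out after step 7
Initially T: 19, now '.': 25
Total burnt (originally-T cells now '.'): 14

Answer: 14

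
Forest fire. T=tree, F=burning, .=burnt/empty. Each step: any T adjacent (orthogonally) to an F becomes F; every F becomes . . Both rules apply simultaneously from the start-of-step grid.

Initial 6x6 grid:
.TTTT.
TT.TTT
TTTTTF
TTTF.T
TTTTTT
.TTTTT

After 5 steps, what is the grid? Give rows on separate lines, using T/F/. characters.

Step 1: 6 trees catch fire, 2 burn out
  .TTTT.
  TT.TTF
  TTTFF.
  TTF..F
  TTTFTT
  .TTTTT
Step 2: 8 trees catch fire, 6 burn out
  .TTTT.
  TT.FF.
  TTF...
  TF....
  TTF.FF
  .TTFTT
Step 3: 8 trees catch fire, 8 burn out
  .TTFF.
  TT....
  TF....
  F.....
  TF....
  .TF.FF
Step 4: 5 trees catch fire, 8 burn out
  .TF...
  TF....
  F.....
  ......
  F.....
  .F....
Step 5: 2 trees catch fire, 5 burn out
  .F....
  F.....
  ......
  ......
  ......
  ......

.F....
F.....
......
......
......
......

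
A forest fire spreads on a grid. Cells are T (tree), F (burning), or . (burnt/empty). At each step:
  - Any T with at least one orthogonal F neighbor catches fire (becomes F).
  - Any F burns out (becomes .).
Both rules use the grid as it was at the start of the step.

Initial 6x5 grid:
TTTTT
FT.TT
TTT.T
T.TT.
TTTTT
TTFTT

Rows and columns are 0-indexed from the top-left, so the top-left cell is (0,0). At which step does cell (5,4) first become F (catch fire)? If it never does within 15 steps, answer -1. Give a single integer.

Step 1: cell (5,4)='T' (+6 fires, +2 burnt)
Step 2: cell (5,4)='F' (+8 fires, +6 burnt)
  -> target ignites at step 2
Step 3: cell (5,4)='.' (+5 fires, +8 burnt)
Step 4: cell (5,4)='.' (+1 fires, +5 burnt)
Step 5: cell (5,4)='.' (+2 fires, +1 burnt)
Step 6: cell (5,4)='.' (+1 fires, +2 burnt)
Step 7: cell (5,4)='.' (+1 fires, +1 burnt)
Step 8: cell (5,4)='.' (+0 fires, +1 burnt)
  fire out at step 8

2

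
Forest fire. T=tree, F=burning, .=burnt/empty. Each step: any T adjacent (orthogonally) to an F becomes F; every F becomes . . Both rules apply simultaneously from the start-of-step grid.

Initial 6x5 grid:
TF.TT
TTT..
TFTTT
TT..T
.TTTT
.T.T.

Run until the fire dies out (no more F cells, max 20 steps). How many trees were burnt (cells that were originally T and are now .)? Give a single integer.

Step 1: +5 fires, +2 burnt (F count now 5)
Step 2: +5 fires, +5 burnt (F count now 5)
Step 3: +3 fires, +5 burnt (F count now 3)
Step 4: +2 fires, +3 burnt (F count now 2)
Step 5: +2 fires, +2 burnt (F count now 2)
Step 6: +0 fires, +2 burnt (F count now 0)
Fire out after step 6
Initially T: 19, now '.': 28
Total burnt (originally-T cells now '.'): 17

Answer: 17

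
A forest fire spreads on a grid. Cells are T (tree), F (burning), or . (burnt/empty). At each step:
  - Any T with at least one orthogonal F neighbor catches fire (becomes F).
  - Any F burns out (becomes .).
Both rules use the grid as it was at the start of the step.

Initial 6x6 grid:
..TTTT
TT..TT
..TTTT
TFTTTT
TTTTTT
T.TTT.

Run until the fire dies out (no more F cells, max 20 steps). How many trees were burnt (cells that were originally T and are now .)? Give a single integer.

Step 1: +3 fires, +1 burnt (F count now 3)
Step 2: +4 fires, +3 burnt (F count now 4)
Step 3: +5 fires, +4 burnt (F count now 5)
Step 4: +4 fires, +5 burnt (F count now 4)
Step 5: +4 fires, +4 burnt (F count now 4)
Step 6: +2 fires, +4 burnt (F count now 2)
Step 7: +2 fires, +2 burnt (F count now 2)
Step 8: +1 fires, +2 burnt (F count now 1)
Step 9: +0 fires, +1 burnt (F count now 0)
Fire out after step 9
Initially T: 27, now '.': 34
Total burnt (originally-T cells now '.'): 25

Answer: 25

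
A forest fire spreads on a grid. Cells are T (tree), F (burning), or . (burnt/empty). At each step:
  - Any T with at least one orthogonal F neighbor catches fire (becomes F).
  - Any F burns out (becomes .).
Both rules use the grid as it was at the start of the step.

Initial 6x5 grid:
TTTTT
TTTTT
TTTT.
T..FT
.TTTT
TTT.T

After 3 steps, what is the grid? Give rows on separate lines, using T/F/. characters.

Step 1: 3 trees catch fire, 1 burn out
  TTTTT
  TTTTT
  TTTF.
  T...F
  .TTFT
  TTT.T
Step 2: 4 trees catch fire, 3 burn out
  TTTTT
  TTTFT
  TTF..
  T....
  .TF.F
  TTT.T
Step 3: 7 trees catch fire, 4 burn out
  TTTFT
  TTF.F
  TF...
  T....
  .F...
  TTF.F

TTTFT
TTF.F
TF...
T....
.F...
TTF.F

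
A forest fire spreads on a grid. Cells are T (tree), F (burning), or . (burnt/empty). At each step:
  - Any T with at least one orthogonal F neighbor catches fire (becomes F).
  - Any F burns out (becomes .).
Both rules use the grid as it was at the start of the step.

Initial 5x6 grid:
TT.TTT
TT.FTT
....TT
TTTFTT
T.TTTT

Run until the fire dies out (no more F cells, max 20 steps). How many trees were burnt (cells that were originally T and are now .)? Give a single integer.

Answer: 17

Derivation:
Step 1: +5 fires, +2 burnt (F count now 5)
Step 2: +7 fires, +5 burnt (F count now 7)
Step 3: +4 fires, +7 burnt (F count now 4)
Step 4: +1 fires, +4 burnt (F count now 1)
Step 5: +0 fires, +1 burnt (F count now 0)
Fire out after step 5
Initially T: 21, now '.': 26
Total burnt (originally-T cells now '.'): 17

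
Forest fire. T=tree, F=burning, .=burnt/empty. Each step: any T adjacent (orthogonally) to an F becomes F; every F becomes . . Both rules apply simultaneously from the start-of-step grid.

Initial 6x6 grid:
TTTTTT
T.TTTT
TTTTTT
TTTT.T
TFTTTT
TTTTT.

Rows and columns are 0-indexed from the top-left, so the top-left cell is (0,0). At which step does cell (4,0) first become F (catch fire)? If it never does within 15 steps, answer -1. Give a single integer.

Step 1: cell (4,0)='F' (+4 fires, +1 burnt)
  -> target ignites at step 1
Step 2: cell (4,0)='.' (+6 fires, +4 burnt)
Step 3: cell (4,0)='.' (+5 fires, +6 burnt)
Step 4: cell (4,0)='.' (+5 fires, +5 burnt)
Step 5: cell (4,0)='.' (+5 fires, +5 burnt)
Step 6: cell (4,0)='.' (+4 fires, +5 burnt)
Step 7: cell (4,0)='.' (+2 fires, +4 burnt)
Step 8: cell (4,0)='.' (+1 fires, +2 burnt)
Step 9: cell (4,0)='.' (+0 fires, +1 burnt)
  fire out at step 9

1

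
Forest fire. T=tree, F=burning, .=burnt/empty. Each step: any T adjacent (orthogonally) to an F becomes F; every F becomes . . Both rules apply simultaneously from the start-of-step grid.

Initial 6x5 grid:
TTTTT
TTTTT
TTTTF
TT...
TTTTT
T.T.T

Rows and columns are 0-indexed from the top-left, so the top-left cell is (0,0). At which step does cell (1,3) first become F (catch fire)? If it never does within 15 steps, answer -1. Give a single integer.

Step 1: cell (1,3)='T' (+2 fires, +1 burnt)
Step 2: cell (1,3)='F' (+3 fires, +2 burnt)
  -> target ignites at step 2
Step 3: cell (1,3)='.' (+3 fires, +3 burnt)
Step 4: cell (1,3)='.' (+4 fires, +3 burnt)
Step 5: cell (1,3)='.' (+4 fires, +4 burnt)
Step 6: cell (1,3)='.' (+3 fires, +4 burnt)
Step 7: cell (1,3)='.' (+3 fires, +3 burnt)
Step 8: cell (1,3)='.' (+1 fires, +3 burnt)
Step 9: cell (1,3)='.' (+1 fires, +1 burnt)
Step 10: cell (1,3)='.' (+0 fires, +1 burnt)
  fire out at step 10

2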